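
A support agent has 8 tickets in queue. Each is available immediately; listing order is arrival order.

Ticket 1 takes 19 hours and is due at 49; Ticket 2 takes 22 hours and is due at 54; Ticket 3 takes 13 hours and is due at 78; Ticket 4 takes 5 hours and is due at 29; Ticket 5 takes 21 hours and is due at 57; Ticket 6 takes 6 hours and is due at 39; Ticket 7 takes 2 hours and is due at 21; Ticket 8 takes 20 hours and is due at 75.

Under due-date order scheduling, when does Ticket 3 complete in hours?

EDD (increasing due date): Ticket 7 Ticket 4 Ticket 6 Ticket 1 Ticket 2 Ticket 5 Ticket 8 Ticket 3.
Ticket 7: 0→2
Ticket 4: 2→7
Ticket 6: 7→13
Ticket 1: 13→32
Ticket 2: 32→54
Ticket 5: 54→75
Ticket 8: 75→95
Ticket 3: 95→108

108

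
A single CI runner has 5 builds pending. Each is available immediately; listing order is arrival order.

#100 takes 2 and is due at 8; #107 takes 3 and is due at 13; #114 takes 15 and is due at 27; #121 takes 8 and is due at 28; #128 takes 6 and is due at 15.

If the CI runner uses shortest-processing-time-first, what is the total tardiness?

7

SPT (increasing processing time): #100 #107 #128 #121 #114.
#100: 0→2, due 8, tardiness 0
#107: 2→5, due 13, tardiness 0
#128: 5→11, due 15, tardiness 0
#121: 11→19, due 28, tardiness 0
#114: 19→34, due 27, tardiness 7
Sum = 0+0+0+0+7 = 7.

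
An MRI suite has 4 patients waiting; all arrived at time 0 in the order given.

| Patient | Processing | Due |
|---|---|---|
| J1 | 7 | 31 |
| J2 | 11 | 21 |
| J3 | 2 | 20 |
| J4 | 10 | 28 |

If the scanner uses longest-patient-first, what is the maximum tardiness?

LPT (decreasing processing time): J2 J4 J1 J3.
J2: 0→11, due 21, tardiness 0
J4: 11→21, due 28, tardiness 0
J1: 21→28, due 31, tardiness 0
J3: 28→30, due 20, tardiness 10
Maximum = 10.

10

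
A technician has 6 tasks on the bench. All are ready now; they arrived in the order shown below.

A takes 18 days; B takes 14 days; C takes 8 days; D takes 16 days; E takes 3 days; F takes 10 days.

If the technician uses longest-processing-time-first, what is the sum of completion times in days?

293

LPT (decreasing processing time): A D B F C E.
A: 0→18
D: 18→34
B: 34→48
F: 48→58
C: 58→66
E: 66→69
Sum = 18+34+48+58+66+69 = 293.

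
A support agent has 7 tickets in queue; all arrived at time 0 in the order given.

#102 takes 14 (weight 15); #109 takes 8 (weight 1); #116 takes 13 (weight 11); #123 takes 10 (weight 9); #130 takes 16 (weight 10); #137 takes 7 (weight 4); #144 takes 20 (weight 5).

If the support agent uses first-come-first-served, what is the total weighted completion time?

FIFO (arrival order): #102 #109 #116 #123 #130 #137 #144.
#102: finishes 14, weight 15, w·C = 210
#109: finishes 22, weight 1, w·C = 22
#116: finishes 35, weight 11, w·C = 385
#123: finishes 45, weight 9, w·C = 405
#130: finishes 61, weight 10, w·C = 610
#137: finishes 68, weight 4, w·C = 272
#144: finishes 88, weight 5, w·C = 440
Sum = 210+22+385+405+610+272+440 = 2344.

2344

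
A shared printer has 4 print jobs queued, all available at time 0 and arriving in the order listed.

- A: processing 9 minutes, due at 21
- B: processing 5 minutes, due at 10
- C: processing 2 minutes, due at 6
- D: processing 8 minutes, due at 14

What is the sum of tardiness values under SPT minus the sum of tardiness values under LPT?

SPT (increasing processing time): C B D A.
C: 0→2, due 6, tardiness 0
B: 2→7, due 10, tardiness 0
D: 7→15, due 14, tardiness 1
A: 15→24, due 21, tardiness 3
Sum = 0+0+1+3 = 4.
LPT (decreasing processing time): A D B C.
A: 0→9, due 21, tardiness 0
D: 9→17, due 14, tardiness 3
B: 17→22, due 10, tardiness 12
C: 22→24, due 6, tardiness 18
Sum = 0+3+12+18 = 33.
Difference = 4 − 33 = -29.

-29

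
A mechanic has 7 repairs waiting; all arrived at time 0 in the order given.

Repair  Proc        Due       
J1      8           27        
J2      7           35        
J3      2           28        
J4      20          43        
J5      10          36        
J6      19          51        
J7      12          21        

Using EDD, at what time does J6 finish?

78

EDD (increasing due date): J7 J1 J3 J2 J5 J4 J6.
J7: 0→12
J1: 12→20
J3: 20→22
J2: 22→29
J5: 29→39
J4: 39→59
J6: 59→78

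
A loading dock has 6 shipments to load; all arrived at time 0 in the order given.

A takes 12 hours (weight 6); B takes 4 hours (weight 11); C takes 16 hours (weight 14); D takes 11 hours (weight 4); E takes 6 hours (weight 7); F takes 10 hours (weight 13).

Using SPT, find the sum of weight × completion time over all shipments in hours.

1582

SPT (increasing processing time): B E F D A C.
B: finishes 4, weight 11, w·C = 44
E: finishes 10, weight 7, w·C = 70
F: finishes 20, weight 13, w·C = 260
D: finishes 31, weight 4, w·C = 124
A: finishes 43, weight 6, w·C = 258
C: finishes 59, weight 14, w·C = 826
Sum = 44+70+260+124+258+826 = 1582.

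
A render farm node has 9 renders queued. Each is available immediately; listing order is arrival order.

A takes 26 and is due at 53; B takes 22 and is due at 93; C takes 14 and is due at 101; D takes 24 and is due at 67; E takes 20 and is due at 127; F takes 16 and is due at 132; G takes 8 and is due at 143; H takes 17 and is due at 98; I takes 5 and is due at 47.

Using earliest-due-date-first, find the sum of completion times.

EDD (increasing due date): I A D B H C E F G.
I: 0→5
A: 5→31
D: 31→55
B: 55→77
H: 77→94
C: 94→108
E: 108→128
F: 128→144
G: 144→152
Sum = 5+31+55+77+94+108+128+144+152 = 794.

794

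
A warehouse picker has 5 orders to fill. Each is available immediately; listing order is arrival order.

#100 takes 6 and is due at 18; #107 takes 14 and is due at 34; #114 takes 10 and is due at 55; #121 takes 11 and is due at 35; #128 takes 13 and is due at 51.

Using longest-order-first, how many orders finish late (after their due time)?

LPT (decreasing processing time): #107 #128 #121 #114 #100.
#107: 0→14, due 34, tardiness 0
#128: 14→27, due 51, tardiness 0
#121: 27→38, due 35, tardiness 3
#114: 38→48, due 55, tardiness 0
#100: 48→54, due 18, tardiness 36
Late orders: 2.

2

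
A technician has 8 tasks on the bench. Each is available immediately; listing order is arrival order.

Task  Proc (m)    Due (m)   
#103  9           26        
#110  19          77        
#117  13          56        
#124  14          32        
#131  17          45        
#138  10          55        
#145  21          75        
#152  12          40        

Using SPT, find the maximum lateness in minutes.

40

SPT (increasing processing time): #103 #138 #152 #117 #124 #131 #110 #145.
#103: 0→9, due 26, lateness -17
#138: 9→19, due 55, lateness -36
#152: 19→31, due 40, lateness -9
#117: 31→44, due 56, lateness -12
#124: 44→58, due 32, lateness 26
#131: 58→75, due 45, lateness 30
#110: 75→94, due 77, lateness 17
#145: 94→115, due 75, lateness 40
Maximum = 40.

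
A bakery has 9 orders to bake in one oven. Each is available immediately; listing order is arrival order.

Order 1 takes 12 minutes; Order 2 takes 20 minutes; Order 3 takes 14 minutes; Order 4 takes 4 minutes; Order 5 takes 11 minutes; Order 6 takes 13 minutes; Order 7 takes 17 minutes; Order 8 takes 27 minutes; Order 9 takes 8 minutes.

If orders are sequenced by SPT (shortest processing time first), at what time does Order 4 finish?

4

SPT (increasing processing time): Order 4 Order 9 Order 5 Order 1 Order 6 Order 3 Order 7 Order 2 Order 8.
Order 4: 0→4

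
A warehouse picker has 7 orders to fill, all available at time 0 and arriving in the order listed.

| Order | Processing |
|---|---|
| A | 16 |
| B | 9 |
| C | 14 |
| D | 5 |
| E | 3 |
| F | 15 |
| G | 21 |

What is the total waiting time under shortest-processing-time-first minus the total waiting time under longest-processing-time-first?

SPT (increasing processing time): E D B C F A G.
E: waits 0, runs 0→3
D: waits 3, runs 3→8
B: waits 8, runs 8→17
C: waits 17, runs 17→31
F: waits 31, runs 31→46
A: waits 46, runs 46→62
G: waits 62, runs 62→83
Sum = 0+3+8+17+31+46+62 = 167.
LPT (decreasing processing time): G A F C B D E.
G: waits 0, runs 0→21
A: waits 21, runs 21→37
F: waits 37, runs 37→52
C: waits 52, runs 52→66
B: waits 66, runs 66→75
D: waits 75, runs 75→80
E: waits 80, runs 80→83
Sum = 0+21+37+52+66+75+80 = 331.
Difference = 167 − 331 = -164.

-164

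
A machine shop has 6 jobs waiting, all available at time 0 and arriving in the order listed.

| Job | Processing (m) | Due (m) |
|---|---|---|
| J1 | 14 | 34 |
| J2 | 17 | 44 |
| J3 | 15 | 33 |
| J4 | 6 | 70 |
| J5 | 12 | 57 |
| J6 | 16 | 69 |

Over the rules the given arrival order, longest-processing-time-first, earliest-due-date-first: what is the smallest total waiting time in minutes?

207

FIFO (arrival order): J1 J2 J3 J4 J5 J6.
J1: waits 0, runs 0→14
J2: waits 14, runs 14→31
J3: waits 31, runs 31→46
J4: waits 46, runs 46→52
J5: waits 52, runs 52→64
J6: waits 64, runs 64→80
Sum = 0+14+31+46+52+64 = 207.
LPT (decreasing processing time): J2 J6 J3 J1 J5 J4.
J2: waits 0, runs 0→17
J6: waits 17, runs 17→33
J3: waits 33, runs 33→48
J1: waits 48, runs 48→62
J5: waits 62, runs 62→74
J4: waits 74, runs 74→80
Sum = 0+17+33+48+62+74 = 234.
EDD (increasing due date): J3 J1 J2 J5 J6 J4.
J3: waits 0, runs 0→15
J1: waits 15, runs 15→29
J2: waits 29, runs 29→46
J5: waits 46, runs 46→58
J6: waits 58, runs 58→74
J4: waits 74, runs 74→80
Sum = 0+15+29+46+58+74 = 222.
FIFO 207, LPT 234, EDD 222 → minimum 207.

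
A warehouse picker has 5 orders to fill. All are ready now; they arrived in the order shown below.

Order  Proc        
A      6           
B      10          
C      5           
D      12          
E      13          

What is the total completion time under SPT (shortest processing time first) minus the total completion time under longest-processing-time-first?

SPT (increasing processing time): C A B D E.
C: 0→5
A: 5→11
B: 11→21
D: 21→33
E: 33→46
Sum = 5+11+21+33+46 = 116.
LPT (decreasing processing time): E D B A C.
E: 0→13
D: 13→25
B: 25→35
A: 35→41
C: 41→46
Sum = 13+25+35+41+46 = 160.
Difference = 116 − 160 = -44.

-44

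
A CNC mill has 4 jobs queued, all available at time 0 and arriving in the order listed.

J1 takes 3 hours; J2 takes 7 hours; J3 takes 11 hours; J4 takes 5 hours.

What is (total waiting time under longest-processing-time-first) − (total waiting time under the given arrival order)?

18

LPT (decreasing processing time): J3 J2 J4 J1.
J3: waits 0, runs 0→11
J2: waits 11, runs 11→18
J4: waits 18, runs 18→23
J1: waits 23, runs 23→26
Sum = 0+11+18+23 = 52.
FIFO (arrival order): J1 J2 J3 J4.
J1: waits 0, runs 0→3
J2: waits 3, runs 3→10
J3: waits 10, runs 10→21
J4: waits 21, runs 21→26
Sum = 0+3+10+21 = 34.
Difference = 52 − 34 = 18.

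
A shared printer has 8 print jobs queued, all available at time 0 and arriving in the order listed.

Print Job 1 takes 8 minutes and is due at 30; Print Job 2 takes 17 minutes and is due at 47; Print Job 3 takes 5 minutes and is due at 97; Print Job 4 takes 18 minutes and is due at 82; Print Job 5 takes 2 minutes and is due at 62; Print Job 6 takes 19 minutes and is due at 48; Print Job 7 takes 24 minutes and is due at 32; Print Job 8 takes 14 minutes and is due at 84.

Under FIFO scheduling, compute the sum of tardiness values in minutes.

105

FIFO (arrival order): Print Job 1 Print Job 2 Print Job 3 Print Job 4 Print Job 5 Print Job 6 Print Job 7 Print Job 8.
Print Job 1: 0→8, due 30, tardiness 0
Print Job 2: 8→25, due 47, tardiness 0
Print Job 3: 25→30, due 97, tardiness 0
Print Job 4: 30→48, due 82, tardiness 0
Print Job 5: 48→50, due 62, tardiness 0
Print Job 6: 50→69, due 48, tardiness 21
Print Job 7: 69→93, due 32, tardiness 61
Print Job 8: 93→107, due 84, tardiness 23
Sum = 0+0+0+0+0+21+61+23 = 105.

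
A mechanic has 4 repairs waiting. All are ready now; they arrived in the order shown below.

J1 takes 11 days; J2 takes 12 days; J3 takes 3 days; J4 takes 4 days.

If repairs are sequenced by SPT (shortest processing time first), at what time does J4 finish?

7

SPT (increasing processing time): J3 J4 J1 J2.
J3: 0→3
J4: 3→7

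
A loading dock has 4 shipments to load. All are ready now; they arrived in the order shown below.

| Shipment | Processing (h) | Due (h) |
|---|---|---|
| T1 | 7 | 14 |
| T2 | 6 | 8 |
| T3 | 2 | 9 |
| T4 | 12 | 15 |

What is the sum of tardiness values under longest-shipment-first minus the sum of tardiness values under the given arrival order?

17

LPT (decreasing processing time): T4 T1 T2 T3.
T4: 0→12, due 15, tardiness 0
T1: 12→19, due 14, tardiness 5
T2: 19→25, due 8, tardiness 17
T3: 25→27, due 9, tardiness 18
Sum = 0+5+17+18 = 40.
FIFO (arrival order): T1 T2 T3 T4.
T1: 0→7, due 14, tardiness 0
T2: 7→13, due 8, tardiness 5
T3: 13→15, due 9, tardiness 6
T4: 15→27, due 15, tardiness 12
Sum = 0+5+6+12 = 23.
Difference = 40 − 23 = 17.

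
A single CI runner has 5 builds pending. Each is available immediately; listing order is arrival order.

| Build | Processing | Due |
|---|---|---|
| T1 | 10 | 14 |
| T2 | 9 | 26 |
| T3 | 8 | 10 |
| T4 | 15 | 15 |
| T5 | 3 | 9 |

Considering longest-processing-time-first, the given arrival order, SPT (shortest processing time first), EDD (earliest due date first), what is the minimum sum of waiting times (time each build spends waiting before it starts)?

LPT (decreasing processing time): T4 T1 T2 T3 T5.
T4: waits 0, runs 0→15
T1: waits 15, runs 15→25
T2: waits 25, runs 25→34
T3: waits 34, runs 34→42
T5: waits 42, runs 42→45
Sum = 0+15+25+34+42 = 116.
FIFO (arrival order): T1 T2 T3 T4 T5.
T1: waits 0, runs 0→10
T2: waits 10, runs 10→19
T3: waits 19, runs 19→27
T4: waits 27, runs 27→42
T5: waits 42, runs 42→45
Sum = 0+10+19+27+42 = 98.
SPT (increasing processing time): T5 T3 T2 T1 T4.
T5: waits 0, runs 0→3
T3: waits 3, runs 3→11
T2: waits 11, runs 11→20
T1: waits 20, runs 20→30
T4: waits 30, runs 30→45
Sum = 0+3+11+20+30 = 64.
EDD (increasing due date): T5 T3 T1 T4 T2.
T5: waits 0, runs 0→3
T3: waits 3, runs 3→11
T1: waits 11, runs 11→21
T4: waits 21, runs 21→36
T2: waits 36, runs 36→45
Sum = 0+3+11+21+36 = 71.
LPT 116, FIFO 98, SPT 64, EDD 71 → minimum 64.

64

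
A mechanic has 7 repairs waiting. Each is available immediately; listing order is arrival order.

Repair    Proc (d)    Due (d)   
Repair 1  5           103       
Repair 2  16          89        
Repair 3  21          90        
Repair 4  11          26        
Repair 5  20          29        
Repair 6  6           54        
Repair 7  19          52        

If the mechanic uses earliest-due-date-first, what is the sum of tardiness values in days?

7

EDD (increasing due date): Repair 4 Repair 5 Repair 7 Repair 6 Repair 2 Repair 3 Repair 1.
Repair 4: 0→11, due 26, tardiness 0
Repair 5: 11→31, due 29, tardiness 2
Repair 7: 31→50, due 52, tardiness 0
Repair 6: 50→56, due 54, tardiness 2
Repair 2: 56→72, due 89, tardiness 0
Repair 3: 72→93, due 90, tardiness 3
Repair 1: 93→98, due 103, tardiness 0
Sum = 0+2+0+2+0+3+0 = 7.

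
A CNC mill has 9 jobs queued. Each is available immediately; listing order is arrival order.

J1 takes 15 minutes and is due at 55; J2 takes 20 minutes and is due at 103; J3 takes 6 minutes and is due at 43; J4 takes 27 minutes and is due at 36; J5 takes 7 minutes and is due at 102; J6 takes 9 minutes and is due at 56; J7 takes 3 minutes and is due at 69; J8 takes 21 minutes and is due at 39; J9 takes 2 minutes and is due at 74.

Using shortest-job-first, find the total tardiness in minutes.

SPT (increasing processing time): J9 J7 J3 J5 J6 J1 J2 J8 J4.
J9: 0→2, due 74, tardiness 0
J7: 2→5, due 69, tardiness 0
J3: 5→11, due 43, tardiness 0
J5: 11→18, due 102, tardiness 0
J6: 18→27, due 56, tardiness 0
J1: 27→42, due 55, tardiness 0
J2: 42→62, due 103, tardiness 0
J8: 62→83, due 39, tardiness 44
J4: 83→110, due 36, tardiness 74
Sum = 0+0+0+0+0+0+0+44+74 = 118.

118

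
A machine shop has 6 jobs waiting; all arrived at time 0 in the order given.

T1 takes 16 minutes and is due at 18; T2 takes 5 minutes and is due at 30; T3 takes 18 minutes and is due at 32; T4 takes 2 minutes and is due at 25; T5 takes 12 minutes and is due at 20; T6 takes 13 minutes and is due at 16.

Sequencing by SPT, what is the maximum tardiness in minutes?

34

SPT (increasing processing time): T4 T2 T5 T6 T1 T3.
T4: 0→2, due 25, tardiness 0
T2: 2→7, due 30, tardiness 0
T5: 7→19, due 20, tardiness 0
T6: 19→32, due 16, tardiness 16
T1: 32→48, due 18, tardiness 30
T3: 48→66, due 32, tardiness 34
Maximum = 34.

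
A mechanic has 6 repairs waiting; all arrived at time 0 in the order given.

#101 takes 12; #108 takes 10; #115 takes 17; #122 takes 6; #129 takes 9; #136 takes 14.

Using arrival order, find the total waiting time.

FIFO (arrival order): #101 #108 #115 #122 #129 #136.
#101: waits 0, runs 0→12
#108: waits 12, runs 12→22
#115: waits 22, runs 22→39
#122: waits 39, runs 39→45
#129: waits 45, runs 45→54
#136: waits 54, runs 54→68
Sum = 0+12+22+39+45+54 = 172.

172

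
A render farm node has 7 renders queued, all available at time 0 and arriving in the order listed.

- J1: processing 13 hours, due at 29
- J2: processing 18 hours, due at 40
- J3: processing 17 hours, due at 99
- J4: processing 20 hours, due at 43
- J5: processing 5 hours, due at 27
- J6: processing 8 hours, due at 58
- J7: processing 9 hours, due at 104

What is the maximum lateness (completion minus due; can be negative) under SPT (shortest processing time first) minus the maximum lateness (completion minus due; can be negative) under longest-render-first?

-16

SPT (increasing processing time): J5 J6 J7 J1 J3 J2 J4.
J5: 0→5, due 27, lateness -22
J6: 5→13, due 58, lateness -45
J7: 13→22, due 104, lateness -82
J1: 22→35, due 29, lateness 6
J3: 35→52, due 99, lateness -47
J2: 52→70, due 40, lateness 30
J4: 70→90, due 43, lateness 47
Maximum = 47.
LPT (decreasing processing time): J4 J2 J3 J1 J7 J6 J5.
J4: 0→20, due 43, lateness -23
J2: 20→38, due 40, lateness -2
J3: 38→55, due 99, lateness -44
J1: 55→68, due 29, lateness 39
J7: 68→77, due 104, lateness -27
J6: 77→85, due 58, lateness 27
J5: 85→90, due 27, lateness 63
Maximum = 63.
Difference = 47 − 63 = -16.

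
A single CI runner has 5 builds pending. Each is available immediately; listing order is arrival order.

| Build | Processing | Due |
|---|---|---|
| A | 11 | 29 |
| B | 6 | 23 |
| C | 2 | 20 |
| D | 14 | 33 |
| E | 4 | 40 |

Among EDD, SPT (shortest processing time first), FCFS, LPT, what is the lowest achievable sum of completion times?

EDD (increasing due date): C B A D E.
C: 0→2
B: 2→8
A: 8→19
D: 19→33
E: 33→37
Sum = 2+8+19+33+37 = 99.
SPT (increasing processing time): C E B A D.
C: 0→2
E: 2→6
B: 6→12
A: 12→23
D: 23→37
Sum = 2+6+12+23+37 = 80.
FIFO (arrival order): A B C D E.
A: 0→11
B: 11→17
C: 17→19
D: 19→33
E: 33→37
Sum = 11+17+19+33+37 = 117.
LPT (decreasing processing time): D A B E C.
D: 0→14
A: 14→25
B: 25→31
E: 31→35
C: 35→37
Sum = 14+25+31+35+37 = 142.
EDD 99, SPT 80, FIFO 117, LPT 142 → minimum 80.

80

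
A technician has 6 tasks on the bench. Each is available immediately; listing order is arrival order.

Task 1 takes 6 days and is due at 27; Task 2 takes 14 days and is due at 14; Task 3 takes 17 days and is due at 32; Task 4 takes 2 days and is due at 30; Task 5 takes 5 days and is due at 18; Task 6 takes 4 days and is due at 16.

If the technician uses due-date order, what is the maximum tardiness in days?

EDD (increasing due date): Task 2 Task 6 Task 5 Task 1 Task 4 Task 3.
Task 2: 0→14, due 14, tardiness 0
Task 6: 14→18, due 16, tardiness 2
Task 5: 18→23, due 18, tardiness 5
Task 1: 23→29, due 27, tardiness 2
Task 4: 29→31, due 30, tardiness 1
Task 3: 31→48, due 32, tardiness 16
Maximum = 16.

16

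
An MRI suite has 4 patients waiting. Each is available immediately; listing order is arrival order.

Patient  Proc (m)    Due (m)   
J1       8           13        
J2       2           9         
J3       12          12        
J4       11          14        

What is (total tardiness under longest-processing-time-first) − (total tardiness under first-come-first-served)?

21

LPT (decreasing processing time): J3 J4 J1 J2.
J3: 0→12, due 12, tardiness 0
J4: 12→23, due 14, tardiness 9
J1: 23→31, due 13, tardiness 18
J2: 31→33, due 9, tardiness 24
Sum = 0+9+18+24 = 51.
FIFO (arrival order): J1 J2 J3 J4.
J1: 0→8, due 13, tardiness 0
J2: 8→10, due 9, tardiness 1
J3: 10→22, due 12, tardiness 10
J4: 22→33, due 14, tardiness 19
Sum = 0+1+10+19 = 30.
Difference = 51 − 30 = 21.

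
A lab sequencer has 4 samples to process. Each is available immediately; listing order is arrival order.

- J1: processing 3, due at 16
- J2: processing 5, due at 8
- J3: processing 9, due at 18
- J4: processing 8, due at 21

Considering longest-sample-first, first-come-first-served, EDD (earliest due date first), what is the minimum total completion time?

LPT (decreasing processing time): J3 J4 J2 J1.
J3: 0→9
J4: 9→17
J2: 17→22
J1: 22→25
Sum = 9+17+22+25 = 73.
FIFO (arrival order): J1 J2 J3 J4.
J1: 0→3
J2: 3→8
J3: 8→17
J4: 17→25
Sum = 3+8+17+25 = 53.
EDD (increasing due date): J2 J1 J3 J4.
J2: 0→5
J1: 5→8
J3: 8→17
J4: 17→25
Sum = 5+8+17+25 = 55.
LPT 73, FIFO 53, EDD 55 → minimum 53.

53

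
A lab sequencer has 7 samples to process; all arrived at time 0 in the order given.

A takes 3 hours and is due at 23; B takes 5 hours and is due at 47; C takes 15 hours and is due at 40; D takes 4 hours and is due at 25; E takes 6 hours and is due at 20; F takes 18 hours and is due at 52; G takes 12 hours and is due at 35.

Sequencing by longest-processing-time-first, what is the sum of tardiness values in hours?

125

LPT (decreasing processing time): F C G E B D A.
F: 0→18, due 52, tardiness 0
C: 18→33, due 40, tardiness 0
G: 33→45, due 35, tardiness 10
E: 45→51, due 20, tardiness 31
B: 51→56, due 47, tardiness 9
D: 56→60, due 25, tardiness 35
A: 60→63, due 23, tardiness 40
Sum = 0+0+10+31+9+35+40 = 125.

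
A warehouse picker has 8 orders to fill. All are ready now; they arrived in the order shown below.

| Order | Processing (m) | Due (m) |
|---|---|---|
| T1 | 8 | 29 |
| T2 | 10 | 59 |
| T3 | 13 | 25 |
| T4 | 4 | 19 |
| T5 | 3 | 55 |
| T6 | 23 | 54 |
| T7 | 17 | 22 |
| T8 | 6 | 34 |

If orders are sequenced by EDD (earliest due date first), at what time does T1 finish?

42

EDD (increasing due date): T4 T7 T3 T1 T8 T6 T5 T2.
T4: 0→4
T7: 4→21
T3: 21→34
T1: 34→42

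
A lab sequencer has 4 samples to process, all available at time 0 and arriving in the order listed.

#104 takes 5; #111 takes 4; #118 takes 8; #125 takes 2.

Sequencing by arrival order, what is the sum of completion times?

50

FIFO (arrival order): #104 #111 #118 #125.
#104: 0→5
#111: 5→9
#118: 9→17
#125: 17→19
Sum = 5+9+17+19 = 50.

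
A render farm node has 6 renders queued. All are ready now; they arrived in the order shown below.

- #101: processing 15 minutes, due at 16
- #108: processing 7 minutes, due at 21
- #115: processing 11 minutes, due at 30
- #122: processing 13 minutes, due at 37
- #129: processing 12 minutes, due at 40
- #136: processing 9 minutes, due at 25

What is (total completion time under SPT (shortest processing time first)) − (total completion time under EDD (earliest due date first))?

SPT (increasing processing time): #108 #136 #115 #129 #122 #101.
#108: 0→7
#136: 7→16
#115: 16→27
#129: 27→39
#122: 39→52
#101: 52→67
Sum = 7+16+27+39+52+67 = 208.
EDD (increasing due date): #101 #108 #136 #115 #122 #129.
#101: 0→15
#108: 15→22
#136: 22→31
#115: 31→42
#122: 42→55
#129: 55→67
Sum = 15+22+31+42+55+67 = 232.
Difference = 208 − 232 = -24.

-24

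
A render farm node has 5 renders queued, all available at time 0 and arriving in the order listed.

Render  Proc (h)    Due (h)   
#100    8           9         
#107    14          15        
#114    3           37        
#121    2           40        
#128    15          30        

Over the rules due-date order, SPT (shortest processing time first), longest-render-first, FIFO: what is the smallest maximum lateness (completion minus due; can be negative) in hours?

7

EDD (increasing due date): #100 #107 #128 #114 #121.
#100: 0→8, due 9, lateness -1
#107: 8→22, due 15, lateness 7
#128: 22→37, due 30, lateness 7
#114: 37→40, due 37, lateness 3
#121: 40→42, due 40, lateness 2
Maximum = 7.
SPT (increasing processing time): #121 #114 #100 #107 #128.
#121: 0→2, due 40, lateness -38
#114: 2→5, due 37, lateness -32
#100: 5→13, due 9, lateness 4
#107: 13→27, due 15, lateness 12
#128: 27→42, due 30, lateness 12
Maximum = 12.
LPT (decreasing processing time): #128 #107 #100 #114 #121.
#128: 0→15, due 30, lateness -15
#107: 15→29, due 15, lateness 14
#100: 29→37, due 9, lateness 28
#114: 37→40, due 37, lateness 3
#121: 40→42, due 40, lateness 2
Maximum = 28.
FIFO (arrival order): #100 #107 #114 #121 #128.
#100: 0→8, due 9, lateness -1
#107: 8→22, due 15, lateness 7
#114: 22→25, due 37, lateness -12
#121: 25→27, due 40, lateness -13
#128: 27→42, due 30, lateness 12
Maximum = 12.
EDD 7, SPT 12, LPT 28, FIFO 12 → minimum 7.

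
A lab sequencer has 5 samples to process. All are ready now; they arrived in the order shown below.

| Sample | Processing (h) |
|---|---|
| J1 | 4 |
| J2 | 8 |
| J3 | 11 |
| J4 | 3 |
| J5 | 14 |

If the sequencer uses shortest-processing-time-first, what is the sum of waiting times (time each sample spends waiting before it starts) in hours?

SPT (increasing processing time): J4 J1 J2 J3 J5.
J4: waits 0, runs 0→3
J1: waits 3, runs 3→7
J2: waits 7, runs 7→15
J3: waits 15, runs 15→26
J5: waits 26, runs 26→40
Sum = 0+3+7+15+26 = 51.

51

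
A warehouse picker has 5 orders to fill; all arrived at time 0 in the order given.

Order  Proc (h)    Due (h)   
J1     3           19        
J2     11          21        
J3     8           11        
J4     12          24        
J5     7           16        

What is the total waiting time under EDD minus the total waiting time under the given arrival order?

EDD (increasing due date): J3 J5 J1 J2 J4.
J3: waits 0, runs 0→8
J5: waits 8, runs 8→15
J1: waits 15, runs 15→18
J2: waits 18, runs 18→29
J4: waits 29, runs 29→41
Sum = 0+8+15+18+29 = 70.
FIFO (arrival order): J1 J2 J3 J4 J5.
J1: waits 0, runs 0→3
J2: waits 3, runs 3→14
J3: waits 14, runs 14→22
J4: waits 22, runs 22→34
J5: waits 34, runs 34→41
Sum = 0+3+14+22+34 = 73.
Difference = 70 − 73 = -3.

-3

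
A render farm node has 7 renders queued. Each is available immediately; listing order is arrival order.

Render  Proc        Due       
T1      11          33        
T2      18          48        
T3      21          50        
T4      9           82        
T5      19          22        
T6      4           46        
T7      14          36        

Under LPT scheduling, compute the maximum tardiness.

LPT (decreasing processing time): T3 T5 T2 T7 T1 T4 T6.
T3: 0→21, due 50, tardiness 0
T5: 21→40, due 22, tardiness 18
T2: 40→58, due 48, tardiness 10
T7: 58→72, due 36, tardiness 36
T1: 72→83, due 33, tardiness 50
T4: 83→92, due 82, tardiness 10
T6: 92→96, due 46, tardiness 50
Maximum = 50.

50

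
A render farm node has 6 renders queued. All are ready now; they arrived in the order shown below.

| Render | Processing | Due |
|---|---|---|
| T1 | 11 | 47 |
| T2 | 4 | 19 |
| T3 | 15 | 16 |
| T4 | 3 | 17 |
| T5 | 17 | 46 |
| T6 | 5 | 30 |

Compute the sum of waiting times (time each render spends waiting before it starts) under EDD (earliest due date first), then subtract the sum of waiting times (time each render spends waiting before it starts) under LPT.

EDD (increasing due date): T3 T4 T2 T6 T5 T1.
T3: waits 0, runs 0→15
T4: waits 15, runs 15→18
T2: waits 18, runs 18→22
T6: waits 22, runs 22→27
T5: waits 27, runs 27→44
T1: waits 44, runs 44→55
Sum = 0+15+18+22+27+44 = 126.
LPT (decreasing processing time): T5 T3 T1 T6 T2 T4.
T5: waits 0, runs 0→17
T3: waits 17, runs 17→32
T1: waits 32, runs 32→43
T6: waits 43, runs 43→48
T2: waits 48, runs 48→52
T4: waits 52, runs 52→55
Sum = 0+17+32+43+48+52 = 192.
Difference = 126 − 192 = -66.

-66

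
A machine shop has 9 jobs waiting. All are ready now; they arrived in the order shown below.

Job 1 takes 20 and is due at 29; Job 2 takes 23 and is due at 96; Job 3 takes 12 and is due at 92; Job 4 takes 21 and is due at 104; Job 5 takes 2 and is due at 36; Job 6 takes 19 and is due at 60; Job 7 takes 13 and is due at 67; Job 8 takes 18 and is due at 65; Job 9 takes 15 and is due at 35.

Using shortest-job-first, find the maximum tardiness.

70

SPT (increasing processing time): Job 5 Job 3 Job 7 Job 9 Job 8 Job 6 Job 1 Job 4 Job 2.
Job 5: 0→2, due 36, tardiness 0
Job 3: 2→14, due 92, tardiness 0
Job 7: 14→27, due 67, tardiness 0
Job 9: 27→42, due 35, tardiness 7
Job 8: 42→60, due 65, tardiness 0
Job 6: 60→79, due 60, tardiness 19
Job 1: 79→99, due 29, tardiness 70
Job 4: 99→120, due 104, tardiness 16
Job 2: 120→143, due 96, tardiness 47
Maximum = 70.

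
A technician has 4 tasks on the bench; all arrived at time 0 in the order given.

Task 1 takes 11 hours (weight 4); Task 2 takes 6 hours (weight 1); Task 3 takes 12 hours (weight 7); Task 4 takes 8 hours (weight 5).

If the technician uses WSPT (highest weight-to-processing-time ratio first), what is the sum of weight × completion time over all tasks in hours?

341

WSPT (decreasing weight/processing-time ratio): Task 4 Task 3 Task 1 Task 2.
Task 4: finishes 8, weight 5, w·C = 40
Task 3: finishes 20, weight 7, w·C = 140
Task 1: finishes 31, weight 4, w·C = 124
Task 2: finishes 37, weight 1, w·C = 37
Sum = 40+140+124+37 = 341.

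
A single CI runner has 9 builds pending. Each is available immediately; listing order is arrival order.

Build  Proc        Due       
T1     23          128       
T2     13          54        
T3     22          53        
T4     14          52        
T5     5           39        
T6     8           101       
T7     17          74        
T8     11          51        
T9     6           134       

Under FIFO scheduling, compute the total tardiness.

FIFO (arrival order): T1 T2 T3 T4 T5 T6 T7 T8 T9.
T1: 0→23, due 128, tardiness 0
T2: 23→36, due 54, tardiness 0
T3: 36→58, due 53, tardiness 5
T4: 58→72, due 52, tardiness 20
T5: 72→77, due 39, tardiness 38
T6: 77→85, due 101, tardiness 0
T7: 85→102, due 74, tardiness 28
T8: 102→113, due 51, tardiness 62
T9: 113→119, due 134, tardiness 0
Sum = 0+0+5+20+38+0+28+62+0 = 153.

153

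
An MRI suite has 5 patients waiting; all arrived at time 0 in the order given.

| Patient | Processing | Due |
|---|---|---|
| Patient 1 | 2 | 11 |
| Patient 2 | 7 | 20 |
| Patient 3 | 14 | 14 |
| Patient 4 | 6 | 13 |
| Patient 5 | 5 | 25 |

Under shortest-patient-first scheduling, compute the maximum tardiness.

20

SPT (increasing processing time): Patient 1 Patient 5 Patient 4 Patient 2 Patient 3.
Patient 1: 0→2, due 11, tardiness 0
Patient 5: 2→7, due 25, tardiness 0
Patient 4: 7→13, due 13, tardiness 0
Patient 2: 13→20, due 20, tardiness 0
Patient 3: 20→34, due 14, tardiness 20
Maximum = 20.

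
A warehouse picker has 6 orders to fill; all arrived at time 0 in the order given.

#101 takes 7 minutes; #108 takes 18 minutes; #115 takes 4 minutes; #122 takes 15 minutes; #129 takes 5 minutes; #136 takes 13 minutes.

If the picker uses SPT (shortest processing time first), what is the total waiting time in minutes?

102

SPT (increasing processing time): #115 #129 #101 #136 #122 #108.
#115: waits 0, runs 0→4
#129: waits 4, runs 4→9
#101: waits 9, runs 9→16
#136: waits 16, runs 16→29
#122: waits 29, runs 29→44
#108: waits 44, runs 44→62
Sum = 0+4+9+16+29+44 = 102.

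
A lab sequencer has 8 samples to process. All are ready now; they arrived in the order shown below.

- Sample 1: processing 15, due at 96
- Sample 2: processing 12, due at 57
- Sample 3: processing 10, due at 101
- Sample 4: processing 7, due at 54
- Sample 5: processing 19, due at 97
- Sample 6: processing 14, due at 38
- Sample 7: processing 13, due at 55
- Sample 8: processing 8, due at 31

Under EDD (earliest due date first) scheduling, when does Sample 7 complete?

EDD (increasing due date): Sample 8 Sample 6 Sample 4 Sample 7 Sample 2 Sample 1 Sample 5 Sample 3.
Sample 8: 0→8
Sample 6: 8→22
Sample 4: 22→29
Sample 7: 29→42

42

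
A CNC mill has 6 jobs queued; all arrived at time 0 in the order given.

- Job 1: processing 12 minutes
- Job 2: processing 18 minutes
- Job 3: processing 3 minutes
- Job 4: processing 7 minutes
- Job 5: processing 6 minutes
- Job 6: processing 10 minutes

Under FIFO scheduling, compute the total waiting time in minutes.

FIFO (arrival order): Job 1 Job 2 Job 3 Job 4 Job 5 Job 6.
Job 1: waits 0, runs 0→12
Job 2: waits 12, runs 12→30
Job 3: waits 30, runs 30→33
Job 4: waits 33, runs 33→40
Job 5: waits 40, runs 40→46
Job 6: waits 46, runs 46→56
Sum = 0+12+30+33+40+46 = 161.

161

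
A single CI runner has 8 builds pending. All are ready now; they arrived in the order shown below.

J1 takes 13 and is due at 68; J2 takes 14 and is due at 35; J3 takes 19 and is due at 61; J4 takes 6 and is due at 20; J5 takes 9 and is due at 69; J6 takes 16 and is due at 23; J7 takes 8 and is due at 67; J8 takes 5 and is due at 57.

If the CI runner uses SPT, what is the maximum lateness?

48

SPT (increasing processing time): J8 J4 J7 J5 J1 J2 J6 J3.
J8: 0→5, due 57, lateness -52
J4: 5→11, due 20, lateness -9
J7: 11→19, due 67, lateness -48
J5: 19→28, due 69, lateness -41
J1: 28→41, due 68, lateness -27
J2: 41→55, due 35, lateness 20
J6: 55→71, due 23, lateness 48
J3: 71→90, due 61, lateness 29
Maximum = 48.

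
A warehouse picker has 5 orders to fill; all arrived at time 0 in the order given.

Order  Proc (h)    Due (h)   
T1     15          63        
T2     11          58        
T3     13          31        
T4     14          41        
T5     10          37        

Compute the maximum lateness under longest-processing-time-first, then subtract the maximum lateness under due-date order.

LPT (decreasing processing time): T1 T4 T3 T2 T5.
T1: 0→15, due 63, lateness -48
T4: 15→29, due 41, lateness -12
T3: 29→42, due 31, lateness 11
T2: 42→53, due 58, lateness -5
T5: 53→63, due 37, lateness 26
Maximum = 26.
EDD (increasing due date): T3 T5 T4 T2 T1.
T3: 0→13, due 31, lateness -18
T5: 13→23, due 37, lateness -14
T4: 23→37, due 41, lateness -4
T2: 37→48, due 58, lateness -10
T1: 48→63, due 63, lateness 0
Maximum = 0.
Difference = 26 − 0 = 26.

26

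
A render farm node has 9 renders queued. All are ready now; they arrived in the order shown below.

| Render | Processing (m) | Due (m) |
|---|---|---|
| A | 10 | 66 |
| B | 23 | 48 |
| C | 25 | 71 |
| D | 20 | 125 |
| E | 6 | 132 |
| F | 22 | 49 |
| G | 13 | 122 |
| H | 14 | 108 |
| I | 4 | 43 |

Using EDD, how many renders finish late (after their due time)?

3

EDD (increasing due date): I B F A C H G D E.
I: 0→4, due 43, tardiness 0
B: 4→27, due 48, tardiness 0
F: 27→49, due 49, tardiness 0
A: 49→59, due 66, tardiness 0
C: 59→84, due 71, tardiness 13
H: 84→98, due 108, tardiness 0
G: 98→111, due 122, tardiness 0
D: 111→131, due 125, tardiness 6
E: 131→137, due 132, tardiness 5
Late renders: 3.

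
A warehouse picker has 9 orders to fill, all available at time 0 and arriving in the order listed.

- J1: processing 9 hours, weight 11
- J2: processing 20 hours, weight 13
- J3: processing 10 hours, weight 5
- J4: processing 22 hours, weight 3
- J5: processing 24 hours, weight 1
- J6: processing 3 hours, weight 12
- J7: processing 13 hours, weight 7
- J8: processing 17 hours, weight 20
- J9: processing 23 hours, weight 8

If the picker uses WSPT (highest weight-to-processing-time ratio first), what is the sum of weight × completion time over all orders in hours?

WSPT (decreasing weight/processing-time ratio): J6 J1 J8 J2 J7 J3 J9 J4 J5.
J6: finishes 3, weight 12, w·C = 36
J1: finishes 12, weight 11, w·C = 132
J8: finishes 29, weight 20, w·C = 580
J2: finishes 49, weight 13, w·C = 637
J7: finishes 62, weight 7, w·C = 434
J3: finishes 72, weight 5, w·C = 360
J9: finishes 95, weight 8, w·C = 760
J4: finishes 117, weight 3, w·C = 351
J5: finishes 141, weight 1, w·C = 141
Sum = 36+132+580+637+434+360+760+351+141 = 3431.

3431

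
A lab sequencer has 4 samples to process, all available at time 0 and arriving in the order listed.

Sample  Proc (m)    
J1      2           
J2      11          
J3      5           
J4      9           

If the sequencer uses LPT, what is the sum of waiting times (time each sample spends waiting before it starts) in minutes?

LPT (decreasing processing time): J2 J4 J3 J1.
J2: waits 0, runs 0→11
J4: waits 11, runs 11→20
J3: waits 20, runs 20→25
J1: waits 25, runs 25→27
Sum = 0+11+20+25 = 56.

56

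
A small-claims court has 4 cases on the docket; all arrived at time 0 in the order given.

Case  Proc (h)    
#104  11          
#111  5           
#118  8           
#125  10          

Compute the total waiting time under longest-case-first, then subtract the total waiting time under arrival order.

10

LPT (decreasing processing time): #104 #125 #118 #111.
#104: waits 0, runs 0→11
#125: waits 11, runs 11→21
#118: waits 21, runs 21→29
#111: waits 29, runs 29→34
Sum = 0+11+21+29 = 61.
FIFO (arrival order): #104 #111 #118 #125.
#104: waits 0, runs 0→11
#111: waits 11, runs 11→16
#118: waits 16, runs 16→24
#125: waits 24, runs 24→34
Sum = 0+11+16+24 = 51.
Difference = 61 − 51 = 10.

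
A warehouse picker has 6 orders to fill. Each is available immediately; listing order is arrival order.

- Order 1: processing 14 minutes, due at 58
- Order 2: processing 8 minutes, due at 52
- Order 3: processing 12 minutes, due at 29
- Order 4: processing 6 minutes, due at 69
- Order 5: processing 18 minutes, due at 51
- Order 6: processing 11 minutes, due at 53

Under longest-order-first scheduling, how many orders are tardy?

3

LPT (decreasing processing time): Order 5 Order 1 Order 3 Order 6 Order 2 Order 4.
Order 5: 0→18, due 51, tardiness 0
Order 1: 18→32, due 58, tardiness 0
Order 3: 32→44, due 29, tardiness 15
Order 6: 44→55, due 53, tardiness 2
Order 2: 55→63, due 52, tardiness 11
Order 4: 63→69, due 69, tardiness 0
Late orders: 3.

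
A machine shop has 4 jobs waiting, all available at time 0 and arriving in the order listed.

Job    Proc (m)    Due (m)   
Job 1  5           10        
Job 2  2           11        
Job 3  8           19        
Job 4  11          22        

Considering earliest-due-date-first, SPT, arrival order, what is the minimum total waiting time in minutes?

EDD (increasing due date): Job 1 Job 2 Job 3 Job 4.
Job 1: waits 0, runs 0→5
Job 2: waits 5, runs 5→7
Job 3: waits 7, runs 7→15
Job 4: waits 15, runs 15→26
Sum = 0+5+7+15 = 27.
SPT (increasing processing time): Job 2 Job 1 Job 3 Job 4.
Job 2: waits 0, runs 0→2
Job 1: waits 2, runs 2→7
Job 3: waits 7, runs 7→15
Job 4: waits 15, runs 15→26
Sum = 0+2+7+15 = 24.
FIFO (arrival order): Job 1 Job 2 Job 3 Job 4.
Job 1: waits 0, runs 0→5
Job 2: waits 5, runs 5→7
Job 3: waits 7, runs 7→15
Job 4: waits 15, runs 15→26
Sum = 0+5+7+15 = 27.
EDD 27, SPT 24, FIFO 27 → minimum 24.

24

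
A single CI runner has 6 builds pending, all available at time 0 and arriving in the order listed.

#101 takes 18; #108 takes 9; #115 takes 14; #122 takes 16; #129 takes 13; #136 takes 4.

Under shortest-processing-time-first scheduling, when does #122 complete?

SPT (increasing processing time): #136 #108 #129 #115 #122 #101.
#136: 0→4
#108: 4→13
#129: 13→26
#115: 26→40
#122: 40→56

56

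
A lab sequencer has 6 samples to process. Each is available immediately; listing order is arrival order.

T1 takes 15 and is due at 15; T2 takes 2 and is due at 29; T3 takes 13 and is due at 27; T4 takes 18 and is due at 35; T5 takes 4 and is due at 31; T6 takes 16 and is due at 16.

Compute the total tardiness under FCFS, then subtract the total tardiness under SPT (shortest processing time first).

FIFO (arrival order): T1 T2 T3 T4 T5 T6.
T1: 0→15, due 15, tardiness 0
T2: 15→17, due 29, tardiness 0
T3: 17→30, due 27, tardiness 3
T4: 30→48, due 35, tardiness 13
T5: 48→52, due 31, tardiness 21
T6: 52→68, due 16, tardiness 52
Sum = 0+0+3+13+21+52 = 89.
SPT (increasing processing time): T2 T5 T3 T1 T6 T4.
T2: 0→2, due 29, tardiness 0
T5: 2→6, due 31, tardiness 0
T3: 6→19, due 27, tardiness 0
T1: 19→34, due 15, tardiness 19
T6: 34→50, due 16, tardiness 34
T4: 50→68, due 35, tardiness 33
Sum = 0+0+0+19+34+33 = 86.
Difference = 89 − 86 = 3.

3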